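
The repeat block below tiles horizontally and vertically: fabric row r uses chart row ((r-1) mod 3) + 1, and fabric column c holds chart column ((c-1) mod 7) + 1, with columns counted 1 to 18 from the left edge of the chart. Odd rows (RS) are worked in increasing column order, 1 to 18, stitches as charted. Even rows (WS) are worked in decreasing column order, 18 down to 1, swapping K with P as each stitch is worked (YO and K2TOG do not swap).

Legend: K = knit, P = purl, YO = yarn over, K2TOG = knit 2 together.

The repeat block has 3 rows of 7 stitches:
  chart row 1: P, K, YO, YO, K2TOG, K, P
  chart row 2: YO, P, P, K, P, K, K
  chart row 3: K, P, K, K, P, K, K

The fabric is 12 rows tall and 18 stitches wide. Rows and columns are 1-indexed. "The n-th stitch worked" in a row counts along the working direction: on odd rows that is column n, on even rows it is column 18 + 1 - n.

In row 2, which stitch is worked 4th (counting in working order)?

Row 2 uses chart row ((2-1) mod 3)+1 = 2. Row 2 is even, so WS.
Chart row 2 tiled across columns 1-18: YO P P K P K K YO P P K P K K YO P P K
Wrong side: read the tiled row from column 18 down to 1 and exchange K with P (leave YO, K2TOG).
Row 2 as worked: P K K YO P P K P K K YO P P K P K K YO
The 4th stitch worked is YO.

Stitch:
YO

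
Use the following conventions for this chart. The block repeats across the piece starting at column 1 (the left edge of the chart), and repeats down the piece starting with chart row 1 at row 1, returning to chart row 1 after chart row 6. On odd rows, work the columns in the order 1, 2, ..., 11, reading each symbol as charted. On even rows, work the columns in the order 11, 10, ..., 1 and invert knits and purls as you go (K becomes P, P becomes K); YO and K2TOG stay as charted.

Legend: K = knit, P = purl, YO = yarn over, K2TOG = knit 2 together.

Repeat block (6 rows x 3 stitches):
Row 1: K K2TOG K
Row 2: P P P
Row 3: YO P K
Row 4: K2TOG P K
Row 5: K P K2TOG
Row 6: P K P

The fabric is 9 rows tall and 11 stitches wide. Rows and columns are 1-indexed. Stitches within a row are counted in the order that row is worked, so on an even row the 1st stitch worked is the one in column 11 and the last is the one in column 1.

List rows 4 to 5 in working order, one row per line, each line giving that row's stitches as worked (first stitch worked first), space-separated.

Rows as worked:
K K2TOG P K K2TOG P K K2TOG P K K2TOG
K P K2TOG K P K2TOG K P K2TOG K P

Derivation:
Row 4: chart row 4, WS - tiled (columns 1-11): K2TOG P K K2TOG P K K2TOG P K K2TOG P; work from column 11 back to 1 with K<->P swapped.
Row 5: chart row 5, RS - tile across columns 1-11 and work as-is.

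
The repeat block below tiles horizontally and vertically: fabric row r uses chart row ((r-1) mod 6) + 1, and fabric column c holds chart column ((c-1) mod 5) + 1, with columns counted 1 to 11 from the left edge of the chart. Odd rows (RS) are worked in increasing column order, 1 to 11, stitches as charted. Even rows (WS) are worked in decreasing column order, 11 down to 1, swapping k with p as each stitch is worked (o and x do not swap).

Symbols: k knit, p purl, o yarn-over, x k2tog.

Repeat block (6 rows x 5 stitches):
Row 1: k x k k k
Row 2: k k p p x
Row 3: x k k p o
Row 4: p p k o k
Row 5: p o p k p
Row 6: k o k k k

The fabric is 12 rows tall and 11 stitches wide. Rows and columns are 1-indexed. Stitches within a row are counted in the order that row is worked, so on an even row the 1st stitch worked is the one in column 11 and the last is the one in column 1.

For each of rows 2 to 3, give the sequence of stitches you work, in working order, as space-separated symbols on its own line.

Rows as worked:
p x k k p p x k k p p
x k k p o x k k p o x

Derivation:
Row 2: chart row 2, WS - tiled (columns 1-11): k k p p x k k p p x k; work from column 11 back to 1 with k<->p swapped.
Row 3: chart row 3, RS - tile across columns 1-11 and work as-is.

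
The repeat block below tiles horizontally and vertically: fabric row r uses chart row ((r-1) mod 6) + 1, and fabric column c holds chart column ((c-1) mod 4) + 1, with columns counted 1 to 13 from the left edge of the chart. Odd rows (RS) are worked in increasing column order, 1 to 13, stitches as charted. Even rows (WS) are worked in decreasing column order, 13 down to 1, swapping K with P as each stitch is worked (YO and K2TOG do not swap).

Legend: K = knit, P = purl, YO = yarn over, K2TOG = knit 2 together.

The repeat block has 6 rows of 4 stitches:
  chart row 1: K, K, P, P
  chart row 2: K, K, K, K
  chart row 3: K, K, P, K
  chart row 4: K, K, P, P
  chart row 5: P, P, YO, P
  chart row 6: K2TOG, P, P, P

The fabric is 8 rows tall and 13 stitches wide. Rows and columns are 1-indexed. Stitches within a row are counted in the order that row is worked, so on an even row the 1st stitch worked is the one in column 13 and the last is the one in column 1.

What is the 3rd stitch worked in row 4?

Row 4: (4-1) mod 6 = 3, so use chart row 4. Even row -> WS.
Chart row 4 tiled across columns 1-13: K K P P K K P P K K P P K
WS: work from column 13 back to column 1 (reverse the tiled row), swapping K<->P (YO and K2TOG unchanged).
Row 4 as worked: P K K P P K K P P K K P P
Counting 3 along the worked row gives K.

== STITCH ==
K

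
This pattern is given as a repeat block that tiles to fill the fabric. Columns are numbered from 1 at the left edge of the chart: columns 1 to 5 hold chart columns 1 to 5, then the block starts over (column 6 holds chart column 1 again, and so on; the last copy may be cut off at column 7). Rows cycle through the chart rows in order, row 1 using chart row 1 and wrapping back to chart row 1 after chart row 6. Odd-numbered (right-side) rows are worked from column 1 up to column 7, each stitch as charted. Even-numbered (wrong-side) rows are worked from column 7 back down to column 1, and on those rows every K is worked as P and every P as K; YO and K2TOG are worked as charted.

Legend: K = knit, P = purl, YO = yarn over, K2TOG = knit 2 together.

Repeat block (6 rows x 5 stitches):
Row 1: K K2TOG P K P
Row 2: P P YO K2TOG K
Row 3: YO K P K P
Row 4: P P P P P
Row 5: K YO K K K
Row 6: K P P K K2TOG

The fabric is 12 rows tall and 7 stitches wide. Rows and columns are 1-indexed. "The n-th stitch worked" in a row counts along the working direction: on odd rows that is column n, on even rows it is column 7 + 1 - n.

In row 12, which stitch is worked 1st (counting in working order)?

For row 12: chart row = ((12-1) mod 6) + 1 = 6; this is a WS (even) row.
Chart row 6 tiled across columns 1-7: K P P K K2TOG K P
WS row: flip the tiled sequence (start at column 7) and apply K<->P; YO and K2TOG stay.
Row 12 as worked: K P K2TOG P K K P
Stitch 1 in working order -> K

Result:
K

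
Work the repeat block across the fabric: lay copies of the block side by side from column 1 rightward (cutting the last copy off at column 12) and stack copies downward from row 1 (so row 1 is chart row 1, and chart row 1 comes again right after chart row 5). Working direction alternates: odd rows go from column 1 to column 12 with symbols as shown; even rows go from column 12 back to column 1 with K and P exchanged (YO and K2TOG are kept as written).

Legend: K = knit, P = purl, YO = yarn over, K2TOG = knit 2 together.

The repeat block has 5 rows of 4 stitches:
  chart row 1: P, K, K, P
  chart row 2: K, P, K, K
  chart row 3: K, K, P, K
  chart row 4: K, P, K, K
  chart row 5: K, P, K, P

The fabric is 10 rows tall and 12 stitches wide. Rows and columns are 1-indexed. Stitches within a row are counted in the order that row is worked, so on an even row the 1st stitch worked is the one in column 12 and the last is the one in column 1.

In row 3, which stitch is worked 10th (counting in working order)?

== STITCH ==
K

Derivation:
Row 3: (3-1) mod 5 = 2, so use chart row 3. Odd row -> RS.
Chart row 3 tiled across columns 1-12: K K P K K K P K K K P K
Right side: take the tiled row as-is (worked left to right from column 1).
The 10th stitch worked is K.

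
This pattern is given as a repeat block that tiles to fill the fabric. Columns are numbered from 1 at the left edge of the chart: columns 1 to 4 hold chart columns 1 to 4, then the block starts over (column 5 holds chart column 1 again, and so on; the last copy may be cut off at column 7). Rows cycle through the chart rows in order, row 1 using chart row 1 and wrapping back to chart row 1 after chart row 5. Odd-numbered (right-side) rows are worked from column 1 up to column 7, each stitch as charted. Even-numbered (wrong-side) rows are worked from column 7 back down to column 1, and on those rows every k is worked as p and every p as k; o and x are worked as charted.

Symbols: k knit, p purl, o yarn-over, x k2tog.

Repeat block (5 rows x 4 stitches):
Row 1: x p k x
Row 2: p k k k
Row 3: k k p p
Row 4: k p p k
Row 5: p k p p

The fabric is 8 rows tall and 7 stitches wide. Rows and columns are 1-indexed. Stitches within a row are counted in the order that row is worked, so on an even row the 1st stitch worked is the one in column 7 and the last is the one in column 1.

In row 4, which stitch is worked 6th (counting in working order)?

Row 4 uses chart row ((4-1) mod 5)+1 = 4. Row 4 is even, so WS.
Chart row 4 tiled across columns 1-7: k p p k k p p
WS row: flip the tiled sequence (start at column 7) and apply k<->p; o and x stay.
Row 4 as worked: k k p p k k p
Counting 6 along the worked row gives k.

== STITCH ==
k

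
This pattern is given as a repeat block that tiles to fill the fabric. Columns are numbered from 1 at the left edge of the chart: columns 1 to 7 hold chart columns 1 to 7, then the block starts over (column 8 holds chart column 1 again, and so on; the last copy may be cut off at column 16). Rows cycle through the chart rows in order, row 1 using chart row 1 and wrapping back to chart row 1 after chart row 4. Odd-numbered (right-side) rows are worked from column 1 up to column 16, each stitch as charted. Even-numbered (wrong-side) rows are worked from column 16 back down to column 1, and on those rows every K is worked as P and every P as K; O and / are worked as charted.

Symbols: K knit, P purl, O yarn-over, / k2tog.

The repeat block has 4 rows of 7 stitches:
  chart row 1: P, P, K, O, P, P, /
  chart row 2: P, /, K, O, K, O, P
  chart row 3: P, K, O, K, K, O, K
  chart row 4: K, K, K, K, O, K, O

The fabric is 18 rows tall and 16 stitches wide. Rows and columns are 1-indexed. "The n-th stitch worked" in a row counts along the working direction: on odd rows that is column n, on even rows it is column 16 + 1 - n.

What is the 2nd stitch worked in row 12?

Row 12: (12-1) mod 4 = 3, so use chart row 4. Even row -> WS.
Chart row 4 tiled across columns 1-16: K K K K O K O K K K K O K O K K
Wrong side: read the tiled row from column 16 down to 1 and exchange K with P (leave O, /).
Row 12 as worked: P P O P O P P P P O P O P P P P
The 2nd stitch worked is P.

Result:
P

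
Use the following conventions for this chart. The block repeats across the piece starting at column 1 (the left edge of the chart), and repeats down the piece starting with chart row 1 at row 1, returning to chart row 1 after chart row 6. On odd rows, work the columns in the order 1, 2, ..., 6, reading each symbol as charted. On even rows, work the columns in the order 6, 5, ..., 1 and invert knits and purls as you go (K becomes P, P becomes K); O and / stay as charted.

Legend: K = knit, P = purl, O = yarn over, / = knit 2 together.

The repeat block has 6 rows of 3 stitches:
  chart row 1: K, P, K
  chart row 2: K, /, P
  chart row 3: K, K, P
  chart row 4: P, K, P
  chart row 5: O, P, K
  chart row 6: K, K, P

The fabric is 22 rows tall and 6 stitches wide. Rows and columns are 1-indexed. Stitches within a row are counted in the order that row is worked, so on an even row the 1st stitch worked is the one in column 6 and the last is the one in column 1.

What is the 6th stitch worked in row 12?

Row 12 uses chart row ((12-1) mod 6)+1 = 6. Row 12 is even, so WS.
Chart row 6 tiled across columns 1-6: K K P K K P
Wrong side: read the tiled row from column 6 down to 1 and exchange K with P (leave O, /).
Row 12 as worked: K P P K P P
Stitch 6 in working order -> P

Stitch:
P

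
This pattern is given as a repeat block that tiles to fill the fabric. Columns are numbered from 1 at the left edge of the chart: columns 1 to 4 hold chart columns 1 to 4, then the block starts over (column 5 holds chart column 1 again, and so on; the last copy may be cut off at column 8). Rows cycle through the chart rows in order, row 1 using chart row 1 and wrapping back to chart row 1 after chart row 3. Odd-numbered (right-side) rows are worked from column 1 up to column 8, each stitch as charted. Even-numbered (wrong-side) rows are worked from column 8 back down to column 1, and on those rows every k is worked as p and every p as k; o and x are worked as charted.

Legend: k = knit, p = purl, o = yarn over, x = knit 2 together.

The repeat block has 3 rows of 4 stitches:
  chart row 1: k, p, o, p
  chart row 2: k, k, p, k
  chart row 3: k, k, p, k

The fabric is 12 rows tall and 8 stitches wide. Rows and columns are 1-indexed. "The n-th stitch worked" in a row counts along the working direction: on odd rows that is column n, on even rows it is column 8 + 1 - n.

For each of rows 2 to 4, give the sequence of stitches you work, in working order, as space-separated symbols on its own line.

Row 2: chart row 2, WS - tiled (columns 1-8): k k p k k k p k; work from column 8 back to 1 with k<->p swapped.
Row 3: chart row 3, RS - tile across columns 1-8 and work as-is.
Row 4: chart row 1, WS - tiled (columns 1-8): k p o p k p o p; work from column 8 back to 1 with k<->p swapped.

Result:
p k p p p k p p
k k p k k k p k
k o k p k o k p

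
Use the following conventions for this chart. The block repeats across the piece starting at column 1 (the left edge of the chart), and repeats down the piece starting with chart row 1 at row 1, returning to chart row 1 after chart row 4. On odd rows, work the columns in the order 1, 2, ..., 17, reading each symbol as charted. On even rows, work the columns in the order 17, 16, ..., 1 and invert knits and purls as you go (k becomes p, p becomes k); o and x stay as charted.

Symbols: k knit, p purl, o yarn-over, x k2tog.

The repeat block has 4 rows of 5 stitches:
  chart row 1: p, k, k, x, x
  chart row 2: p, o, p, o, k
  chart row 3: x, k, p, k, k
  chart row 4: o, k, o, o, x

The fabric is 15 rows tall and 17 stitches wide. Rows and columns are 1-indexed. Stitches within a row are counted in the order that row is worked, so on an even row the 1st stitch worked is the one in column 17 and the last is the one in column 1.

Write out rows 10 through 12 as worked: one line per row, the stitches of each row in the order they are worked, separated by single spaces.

Row 10: chart row 2, WS - tiled (columns 1-17): p o p o k p o p o k p o p o k p o; work from column 17 back to 1 with k<->p swapped.
Row 11: chart row 3, RS - tile across columns 1-17 and work as-is.
Row 12: chart row 4, WS - tiled (columns 1-17): o k o o x o k o o x o k o o x o k; work from column 17 back to 1 with k<->p swapped.

Rows as worked:
o k p o k o k p o k o k p o k o k
x k p k k x k p k k x k p k k x k
p o x o o p o x o o p o x o o p o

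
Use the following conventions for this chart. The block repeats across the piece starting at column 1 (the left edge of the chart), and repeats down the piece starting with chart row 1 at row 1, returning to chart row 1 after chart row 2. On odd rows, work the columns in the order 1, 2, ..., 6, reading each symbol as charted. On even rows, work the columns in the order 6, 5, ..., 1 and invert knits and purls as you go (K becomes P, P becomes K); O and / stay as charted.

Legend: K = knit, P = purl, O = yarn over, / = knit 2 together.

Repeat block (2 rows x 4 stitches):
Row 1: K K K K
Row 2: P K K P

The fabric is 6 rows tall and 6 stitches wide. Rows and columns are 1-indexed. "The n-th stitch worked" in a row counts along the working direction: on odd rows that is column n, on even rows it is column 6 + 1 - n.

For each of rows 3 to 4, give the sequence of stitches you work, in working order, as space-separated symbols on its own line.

Row 3: chart row 1, RS - tile across columns 1-6 and work as-is.
Row 4: chart row 2, WS - tiled (columns 1-6): P K K P P K; work from column 6 back to 1 with K<->P swapped.

== ROWS AS WORKED ==
K K K K K K
P K K P P K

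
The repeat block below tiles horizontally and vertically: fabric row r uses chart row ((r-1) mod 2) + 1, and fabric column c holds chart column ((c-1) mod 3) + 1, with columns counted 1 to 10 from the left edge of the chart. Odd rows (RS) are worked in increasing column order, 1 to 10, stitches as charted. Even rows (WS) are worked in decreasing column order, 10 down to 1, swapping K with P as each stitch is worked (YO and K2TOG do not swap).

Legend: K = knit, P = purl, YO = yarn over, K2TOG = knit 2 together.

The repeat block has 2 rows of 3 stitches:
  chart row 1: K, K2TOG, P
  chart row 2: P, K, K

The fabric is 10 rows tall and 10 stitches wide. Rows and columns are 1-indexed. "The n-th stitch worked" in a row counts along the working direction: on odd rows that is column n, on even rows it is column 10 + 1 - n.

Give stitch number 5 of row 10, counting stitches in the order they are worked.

Row 10: (10-1) mod 2 = 1, so use chart row 2. Even row -> WS.
Chart row 2 tiled across columns 1-10: P K K P K K P K K P
WS row: flip the tiled sequence (start at column 10) and apply K<->P; YO and K2TOG stay.
Row 10 as worked: K P P K P P K P P K
Stitch 5 in working order -> P

== STITCH ==
P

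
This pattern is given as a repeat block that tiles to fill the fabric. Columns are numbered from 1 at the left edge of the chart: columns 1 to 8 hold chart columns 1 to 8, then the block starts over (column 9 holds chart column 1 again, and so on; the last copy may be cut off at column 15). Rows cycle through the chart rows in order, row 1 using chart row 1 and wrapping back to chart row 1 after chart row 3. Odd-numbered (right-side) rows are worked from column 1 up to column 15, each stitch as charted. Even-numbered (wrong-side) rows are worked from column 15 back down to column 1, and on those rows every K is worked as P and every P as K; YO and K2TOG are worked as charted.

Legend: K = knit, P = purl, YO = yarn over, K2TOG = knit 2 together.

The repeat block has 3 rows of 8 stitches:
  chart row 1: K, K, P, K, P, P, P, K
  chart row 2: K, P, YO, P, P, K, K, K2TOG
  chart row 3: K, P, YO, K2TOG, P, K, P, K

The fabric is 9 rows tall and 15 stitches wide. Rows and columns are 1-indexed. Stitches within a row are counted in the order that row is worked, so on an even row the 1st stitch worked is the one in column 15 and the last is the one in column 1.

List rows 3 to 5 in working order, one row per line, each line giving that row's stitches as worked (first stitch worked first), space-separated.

Rows as worked:
K P YO K2TOG P K P K K P YO K2TOG P K P
K K K P K P P P K K K P K P P
K P YO P P K K K2TOG K P YO P P K K

Derivation:
Row 3: chart row 3, RS - tile across columns 1-15 and work as-is.
Row 4: chart row 1, WS - tiled (columns 1-15): K K P K P P P K K K P K P P P; work from column 15 back to 1 with K<->P swapped.
Row 5: chart row 2, RS - tile across columns 1-15 and work as-is.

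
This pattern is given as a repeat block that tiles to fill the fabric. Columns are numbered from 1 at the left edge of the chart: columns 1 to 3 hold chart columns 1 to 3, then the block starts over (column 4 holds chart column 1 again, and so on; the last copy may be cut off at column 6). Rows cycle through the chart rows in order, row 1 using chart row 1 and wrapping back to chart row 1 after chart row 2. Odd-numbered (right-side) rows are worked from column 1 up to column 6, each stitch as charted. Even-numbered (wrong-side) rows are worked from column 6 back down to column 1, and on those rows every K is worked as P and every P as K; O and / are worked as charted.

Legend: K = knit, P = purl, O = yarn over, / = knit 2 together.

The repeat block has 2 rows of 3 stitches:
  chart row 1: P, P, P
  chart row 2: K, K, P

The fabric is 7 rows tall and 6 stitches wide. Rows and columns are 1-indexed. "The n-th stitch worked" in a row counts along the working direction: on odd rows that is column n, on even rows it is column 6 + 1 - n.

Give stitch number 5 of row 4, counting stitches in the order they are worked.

Row 4: (4-1) mod 2 = 1, so use chart row 2. Even row -> WS.
Chart row 2 tiled across columns 1-6: K K P K K P
Wrong side: read the tiled row from column 6 down to 1 and exchange K with P (leave O, /).
Row 4 as worked: K P P K P P
Stitch 5 in working order -> P

Stitch:
P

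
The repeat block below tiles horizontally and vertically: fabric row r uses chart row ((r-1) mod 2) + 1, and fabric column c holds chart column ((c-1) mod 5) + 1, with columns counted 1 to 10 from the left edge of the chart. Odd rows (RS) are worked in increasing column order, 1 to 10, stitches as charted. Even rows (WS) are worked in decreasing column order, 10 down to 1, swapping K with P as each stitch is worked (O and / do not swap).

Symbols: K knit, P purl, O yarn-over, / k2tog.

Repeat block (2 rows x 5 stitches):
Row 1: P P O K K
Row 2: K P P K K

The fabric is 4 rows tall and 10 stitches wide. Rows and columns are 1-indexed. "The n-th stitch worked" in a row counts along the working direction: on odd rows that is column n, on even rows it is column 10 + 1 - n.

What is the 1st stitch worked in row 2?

Result:
P

Derivation:
Row 2: (2-1) mod 2 = 1, so use chart row 2. Even row -> WS.
Chart row 2 tiled across columns 1-10: K P P K K K P P K K
Wrong side: read the tiled row from column 10 down to 1 and exchange K with P (leave O, /).
Row 2 as worked: P P K K P P P K K P
Counting 1 along the worked row gives P.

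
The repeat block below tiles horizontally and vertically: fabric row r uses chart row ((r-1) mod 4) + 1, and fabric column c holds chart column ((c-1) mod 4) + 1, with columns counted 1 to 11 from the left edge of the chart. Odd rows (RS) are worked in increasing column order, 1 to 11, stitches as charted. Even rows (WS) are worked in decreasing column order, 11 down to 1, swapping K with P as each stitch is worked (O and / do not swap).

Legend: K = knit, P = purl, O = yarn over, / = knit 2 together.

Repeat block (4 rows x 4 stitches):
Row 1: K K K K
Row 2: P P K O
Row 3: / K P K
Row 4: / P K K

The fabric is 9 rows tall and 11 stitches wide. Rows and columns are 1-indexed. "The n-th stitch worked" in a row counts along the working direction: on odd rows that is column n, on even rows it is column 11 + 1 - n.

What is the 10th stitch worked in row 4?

Row 4 uses chart row ((4-1) mod 4)+1 = 4. Row 4 is even, so WS.
Chart row 4 tiled across columns 1-11: / P K K / P K K / P K
Wrong side: read the tiled row from column 11 down to 1 and exchange K with P (leave O, /).
Row 4 as worked: P K / P P K / P P K /
Counting 10 along the worked row gives K.

Result:
K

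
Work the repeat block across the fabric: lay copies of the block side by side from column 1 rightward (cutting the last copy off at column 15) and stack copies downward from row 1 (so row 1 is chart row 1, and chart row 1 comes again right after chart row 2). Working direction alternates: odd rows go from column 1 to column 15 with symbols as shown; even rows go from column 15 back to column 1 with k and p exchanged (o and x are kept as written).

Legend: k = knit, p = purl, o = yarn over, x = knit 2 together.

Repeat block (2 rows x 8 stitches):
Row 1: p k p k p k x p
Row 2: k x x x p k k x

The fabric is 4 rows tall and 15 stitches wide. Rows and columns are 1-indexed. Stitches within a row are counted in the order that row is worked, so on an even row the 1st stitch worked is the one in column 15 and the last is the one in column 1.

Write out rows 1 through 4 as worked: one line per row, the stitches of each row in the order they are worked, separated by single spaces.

Result:
p k p k p k x p p k p k p k x
p p k x x x p x p p k x x x p
p k p k p k x p p k p k p k x
p p k x x x p x p p k x x x p

Derivation:
Row 1: chart row 1, RS - tile across columns 1-15 and work as-is.
Row 2: chart row 2, WS - tiled (columns 1-15): k x x x p k k x k x x x p k k; work from column 15 back to 1 with k<->p swapped.
Row 3: chart row 1, RS - tile across columns 1-15 and work as-is.
Row 4: chart row 2, WS - tiled (columns 1-15): k x x x p k k x k x x x p k k; work from column 15 back to 1 with k<->p swapped.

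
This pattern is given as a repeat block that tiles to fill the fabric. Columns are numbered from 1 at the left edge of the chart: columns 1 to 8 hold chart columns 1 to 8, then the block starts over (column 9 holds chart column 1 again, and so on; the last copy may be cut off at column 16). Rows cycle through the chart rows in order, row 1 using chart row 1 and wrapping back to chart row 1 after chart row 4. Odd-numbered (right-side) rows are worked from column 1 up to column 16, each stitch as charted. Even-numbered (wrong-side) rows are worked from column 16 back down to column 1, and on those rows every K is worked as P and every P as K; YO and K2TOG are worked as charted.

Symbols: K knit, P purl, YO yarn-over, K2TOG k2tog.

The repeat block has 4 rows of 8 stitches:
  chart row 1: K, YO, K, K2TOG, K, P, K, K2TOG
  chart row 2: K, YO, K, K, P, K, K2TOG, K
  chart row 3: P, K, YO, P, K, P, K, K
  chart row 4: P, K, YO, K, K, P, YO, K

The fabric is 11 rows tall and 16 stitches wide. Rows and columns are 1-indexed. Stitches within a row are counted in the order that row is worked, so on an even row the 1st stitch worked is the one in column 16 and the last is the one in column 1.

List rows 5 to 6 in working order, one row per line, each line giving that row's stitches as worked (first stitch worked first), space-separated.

Row 5: chart row 1, RS - tile across columns 1-16 and work as-is.
Row 6: chart row 2, WS - tiled (columns 1-16): K YO K K P K K2TOG K K YO K K P K K2TOG K; work from column 16 back to 1 with K<->P swapped.

Result:
K YO K K2TOG K P K K2TOG K YO K K2TOG K P K K2TOG
P K2TOG P K P P YO P P K2TOG P K P P YO P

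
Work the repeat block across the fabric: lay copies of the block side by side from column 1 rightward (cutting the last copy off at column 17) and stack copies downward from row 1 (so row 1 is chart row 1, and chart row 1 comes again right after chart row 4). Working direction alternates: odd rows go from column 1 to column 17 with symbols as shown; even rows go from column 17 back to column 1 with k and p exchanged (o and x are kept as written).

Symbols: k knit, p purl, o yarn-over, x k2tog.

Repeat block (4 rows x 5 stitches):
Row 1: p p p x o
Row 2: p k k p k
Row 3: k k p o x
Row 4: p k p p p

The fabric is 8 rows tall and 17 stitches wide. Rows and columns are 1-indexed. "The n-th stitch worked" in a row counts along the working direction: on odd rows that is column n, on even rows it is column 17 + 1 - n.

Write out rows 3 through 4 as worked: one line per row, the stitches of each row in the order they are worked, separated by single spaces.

== ROWS AS WORKED ==
k k p o x k k p o x k k p o x k k
p k k k k p k k k k p k k k k p k

Derivation:
Row 3: chart row 3, RS - tile across columns 1-17 and work as-is.
Row 4: chart row 4, WS - tiled (columns 1-17): p k p p p p k p p p p k p p p p k; work from column 17 back to 1 with k<->p swapped.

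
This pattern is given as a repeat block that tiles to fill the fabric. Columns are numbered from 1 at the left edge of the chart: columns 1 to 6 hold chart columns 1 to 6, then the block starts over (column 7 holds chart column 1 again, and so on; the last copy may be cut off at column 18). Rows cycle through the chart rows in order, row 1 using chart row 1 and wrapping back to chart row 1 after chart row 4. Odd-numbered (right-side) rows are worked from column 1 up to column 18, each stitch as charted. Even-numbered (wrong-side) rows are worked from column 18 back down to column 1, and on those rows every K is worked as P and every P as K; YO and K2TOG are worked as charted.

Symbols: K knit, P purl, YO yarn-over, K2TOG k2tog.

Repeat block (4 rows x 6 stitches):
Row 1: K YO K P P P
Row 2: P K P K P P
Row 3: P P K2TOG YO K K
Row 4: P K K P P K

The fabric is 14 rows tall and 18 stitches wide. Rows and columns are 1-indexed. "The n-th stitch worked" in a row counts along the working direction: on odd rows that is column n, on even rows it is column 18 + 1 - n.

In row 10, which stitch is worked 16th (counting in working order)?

For row 10: chart row = ((10-1) mod 4) + 1 = 2; this is a WS (even) row.
Chart row 2 tiled across columns 1-18: P K P K P P P K P K P P P K P K P P
WS: work from column 18 back to column 1 (reverse the tiled row), swapping K<->P (YO and K2TOG unchanged).
Row 10 as worked: K K P K P K K K P K P K K K P K P K
Counting 16 along the worked row gives K.

Stitch:
K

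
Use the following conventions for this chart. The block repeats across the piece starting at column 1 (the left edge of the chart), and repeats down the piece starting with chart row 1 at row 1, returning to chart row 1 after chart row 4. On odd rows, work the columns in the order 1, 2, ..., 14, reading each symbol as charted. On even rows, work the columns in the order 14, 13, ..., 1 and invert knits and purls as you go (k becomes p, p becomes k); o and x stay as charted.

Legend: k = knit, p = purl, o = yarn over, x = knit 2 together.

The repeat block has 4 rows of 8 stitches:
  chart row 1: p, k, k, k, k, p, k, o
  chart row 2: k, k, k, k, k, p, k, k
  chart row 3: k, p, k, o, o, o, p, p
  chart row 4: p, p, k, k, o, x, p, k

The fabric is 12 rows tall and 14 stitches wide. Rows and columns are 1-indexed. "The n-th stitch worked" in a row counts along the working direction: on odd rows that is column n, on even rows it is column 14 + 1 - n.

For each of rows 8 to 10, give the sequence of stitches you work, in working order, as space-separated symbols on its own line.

Result:
x o p p k k p k x o p p k k
p k k k k p k o p k k k k p
k p p p p p p p k p p p p p

Derivation:
Row 8: chart row 4, WS - tiled (columns 1-14): p p k k o x p k p p k k o x; work from column 14 back to 1 with k<->p swapped.
Row 9: chart row 1, RS - tile across columns 1-14 and work as-is.
Row 10: chart row 2, WS - tiled (columns 1-14): k k k k k p k k k k k k k p; work from column 14 back to 1 with k<->p swapped.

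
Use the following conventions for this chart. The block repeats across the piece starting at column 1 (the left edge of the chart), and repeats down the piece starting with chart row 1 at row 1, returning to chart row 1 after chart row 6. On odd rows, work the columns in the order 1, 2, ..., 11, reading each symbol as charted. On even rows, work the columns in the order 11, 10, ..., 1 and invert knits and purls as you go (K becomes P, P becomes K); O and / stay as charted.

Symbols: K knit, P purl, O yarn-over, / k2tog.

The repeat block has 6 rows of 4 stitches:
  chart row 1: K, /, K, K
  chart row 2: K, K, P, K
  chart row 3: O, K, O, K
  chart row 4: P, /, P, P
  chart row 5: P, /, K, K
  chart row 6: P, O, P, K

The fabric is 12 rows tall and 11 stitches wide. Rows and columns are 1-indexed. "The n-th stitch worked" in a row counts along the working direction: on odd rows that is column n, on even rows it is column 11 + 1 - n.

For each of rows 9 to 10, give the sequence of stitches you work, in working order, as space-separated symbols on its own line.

Result:
O K O K O K O K O K O
K / K K K / K K K / K

Derivation:
Row 9: chart row 3, RS - tile across columns 1-11 and work as-is.
Row 10: chart row 4, WS - tiled (columns 1-11): P / P P P / P P P / P; work from column 11 back to 1 with K<->P swapped.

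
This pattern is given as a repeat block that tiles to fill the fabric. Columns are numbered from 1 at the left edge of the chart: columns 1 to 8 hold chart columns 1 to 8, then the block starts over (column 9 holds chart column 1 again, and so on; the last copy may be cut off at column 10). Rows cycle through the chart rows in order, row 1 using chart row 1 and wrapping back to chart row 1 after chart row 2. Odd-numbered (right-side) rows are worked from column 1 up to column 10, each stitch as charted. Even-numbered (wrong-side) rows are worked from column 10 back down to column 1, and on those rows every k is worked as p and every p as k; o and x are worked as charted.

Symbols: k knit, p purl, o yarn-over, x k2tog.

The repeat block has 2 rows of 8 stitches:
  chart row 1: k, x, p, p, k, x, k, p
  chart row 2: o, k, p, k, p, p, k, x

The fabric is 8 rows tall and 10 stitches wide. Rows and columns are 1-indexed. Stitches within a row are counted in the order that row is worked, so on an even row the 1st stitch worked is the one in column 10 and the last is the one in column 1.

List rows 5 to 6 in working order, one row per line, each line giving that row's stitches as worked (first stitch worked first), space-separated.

Row 5: chart row 1, RS - tile across columns 1-10 and work as-is.
Row 6: chart row 2, WS - tiled (columns 1-10): o k p k p p k x o k; work from column 10 back to 1 with k<->p swapped.

Rows as worked:
k x p p k x k p k x
p o x p k k p k p o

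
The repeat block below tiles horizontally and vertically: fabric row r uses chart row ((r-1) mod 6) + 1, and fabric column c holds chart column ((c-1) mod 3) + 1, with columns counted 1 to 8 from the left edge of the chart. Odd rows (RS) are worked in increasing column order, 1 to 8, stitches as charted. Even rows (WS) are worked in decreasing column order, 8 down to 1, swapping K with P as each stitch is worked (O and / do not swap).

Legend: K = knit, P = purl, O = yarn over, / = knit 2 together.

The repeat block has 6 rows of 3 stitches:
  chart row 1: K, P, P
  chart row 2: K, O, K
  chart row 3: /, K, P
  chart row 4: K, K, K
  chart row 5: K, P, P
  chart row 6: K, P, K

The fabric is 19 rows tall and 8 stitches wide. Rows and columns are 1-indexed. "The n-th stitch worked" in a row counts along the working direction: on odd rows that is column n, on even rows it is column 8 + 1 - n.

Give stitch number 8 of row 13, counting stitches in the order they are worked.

Result:
P

Derivation:
Row 13 uses chart row ((13-1) mod 6)+1 = 1. Row 13 is odd, so RS.
Chart row 1 tiled across columns 1-8: K P P K P P K P
Right side: take the tiled row as-is (worked left to right from column 1).
Stitch 8 in working order -> P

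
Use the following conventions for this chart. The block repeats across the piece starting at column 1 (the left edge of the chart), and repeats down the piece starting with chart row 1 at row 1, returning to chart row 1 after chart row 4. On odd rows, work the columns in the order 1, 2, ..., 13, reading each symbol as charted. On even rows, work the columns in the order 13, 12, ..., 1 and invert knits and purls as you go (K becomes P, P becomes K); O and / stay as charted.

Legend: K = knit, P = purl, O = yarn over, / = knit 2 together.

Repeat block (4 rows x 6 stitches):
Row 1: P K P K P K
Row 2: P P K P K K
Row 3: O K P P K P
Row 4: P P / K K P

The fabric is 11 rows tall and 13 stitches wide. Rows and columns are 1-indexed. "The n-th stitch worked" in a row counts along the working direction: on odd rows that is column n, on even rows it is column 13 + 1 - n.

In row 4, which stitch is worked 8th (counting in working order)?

Result:
K

Derivation:
Row 4: (4-1) mod 4 = 3, so use chart row 4. Even row -> WS.
Chart row 4 tiled across columns 1-13: P P / K K P P P / K K P P
WS row: flip the tiled sequence (start at column 13) and apply K<->P; O and / stay.
Row 4 as worked: K K P P / K K K P P / K K
Counting 8 along the worked row gives K.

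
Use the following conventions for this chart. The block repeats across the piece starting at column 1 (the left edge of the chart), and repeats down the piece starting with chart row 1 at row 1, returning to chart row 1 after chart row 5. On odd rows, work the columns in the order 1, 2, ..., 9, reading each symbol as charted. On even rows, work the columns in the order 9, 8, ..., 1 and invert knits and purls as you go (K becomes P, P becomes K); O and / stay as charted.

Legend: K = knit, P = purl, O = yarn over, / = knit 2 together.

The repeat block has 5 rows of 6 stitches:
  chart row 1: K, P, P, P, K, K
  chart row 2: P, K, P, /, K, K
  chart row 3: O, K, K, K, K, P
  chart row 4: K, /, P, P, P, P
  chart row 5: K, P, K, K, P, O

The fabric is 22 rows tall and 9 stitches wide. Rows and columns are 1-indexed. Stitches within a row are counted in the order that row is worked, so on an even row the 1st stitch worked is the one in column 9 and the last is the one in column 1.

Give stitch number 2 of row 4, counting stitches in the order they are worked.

Stitch:
/

Derivation:
For row 4: chart row = ((4-1) mod 5) + 1 = 4; this is a WS (even) row.
Chart row 4 tiled across columns 1-9: K / P P P P K / P
WS: work from column 9 back to column 1 (reverse the tiled row), swapping K<->P (O and / unchanged).
Row 4 as worked: K / P K K K K / P
The 2nd stitch worked is /.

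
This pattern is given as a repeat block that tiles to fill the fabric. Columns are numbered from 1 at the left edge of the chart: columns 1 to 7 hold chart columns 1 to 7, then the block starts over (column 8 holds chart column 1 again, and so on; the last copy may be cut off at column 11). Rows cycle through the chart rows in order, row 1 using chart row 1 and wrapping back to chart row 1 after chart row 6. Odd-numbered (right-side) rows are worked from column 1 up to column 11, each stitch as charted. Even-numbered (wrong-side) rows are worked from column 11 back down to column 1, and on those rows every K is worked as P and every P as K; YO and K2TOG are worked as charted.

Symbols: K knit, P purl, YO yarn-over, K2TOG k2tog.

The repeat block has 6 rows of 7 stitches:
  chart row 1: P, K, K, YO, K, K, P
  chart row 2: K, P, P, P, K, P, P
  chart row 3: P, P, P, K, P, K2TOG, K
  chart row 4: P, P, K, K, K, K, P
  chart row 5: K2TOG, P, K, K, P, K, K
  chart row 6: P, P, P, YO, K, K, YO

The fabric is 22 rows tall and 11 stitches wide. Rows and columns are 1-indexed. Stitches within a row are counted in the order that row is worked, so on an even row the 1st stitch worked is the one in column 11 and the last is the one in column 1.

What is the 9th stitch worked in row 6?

Result:
K

Derivation:
Row 6: (6-1) mod 6 = 5, so use chart row 6. Even row -> WS.
Chart row 6 tiled across columns 1-11: P P P YO K K YO P P P YO
WS: work from column 11 back to column 1 (reverse the tiled row), swapping K<->P (YO and K2TOG unchanged).
Row 6 as worked: YO K K K YO P P YO K K K
Stitch 9 in working order -> K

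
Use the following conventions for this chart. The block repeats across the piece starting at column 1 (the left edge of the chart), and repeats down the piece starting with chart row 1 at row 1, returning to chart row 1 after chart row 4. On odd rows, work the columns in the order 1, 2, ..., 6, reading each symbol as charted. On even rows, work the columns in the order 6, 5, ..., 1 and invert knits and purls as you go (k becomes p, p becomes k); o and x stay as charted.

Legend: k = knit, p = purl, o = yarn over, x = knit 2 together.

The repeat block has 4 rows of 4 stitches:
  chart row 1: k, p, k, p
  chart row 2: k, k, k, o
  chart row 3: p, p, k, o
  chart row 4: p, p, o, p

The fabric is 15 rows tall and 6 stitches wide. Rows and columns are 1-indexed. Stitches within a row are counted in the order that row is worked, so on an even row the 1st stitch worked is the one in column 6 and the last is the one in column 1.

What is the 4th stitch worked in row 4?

Stitch:
o

Derivation:
Row 4 uses chart row ((4-1) mod 4)+1 = 4. Row 4 is even, so WS.
Chart row 4 tiled across columns 1-6: p p o p p p
WS: work from column 6 back to column 1 (reverse the tiled row), swapping k<->p (o and x unchanged).
Row 4 as worked: k k k o k k
Counting 4 along the worked row gives o.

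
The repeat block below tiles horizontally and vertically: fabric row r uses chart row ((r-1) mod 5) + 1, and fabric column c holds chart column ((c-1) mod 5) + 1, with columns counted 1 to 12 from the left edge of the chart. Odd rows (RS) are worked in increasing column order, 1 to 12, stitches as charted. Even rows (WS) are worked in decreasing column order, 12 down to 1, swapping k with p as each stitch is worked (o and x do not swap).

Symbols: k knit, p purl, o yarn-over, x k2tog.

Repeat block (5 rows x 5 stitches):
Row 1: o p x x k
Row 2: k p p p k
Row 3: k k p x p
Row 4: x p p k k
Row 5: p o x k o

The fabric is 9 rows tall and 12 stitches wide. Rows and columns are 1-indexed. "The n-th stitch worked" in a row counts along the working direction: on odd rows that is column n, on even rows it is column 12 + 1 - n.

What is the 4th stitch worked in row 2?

Result:
k

Derivation:
Row 2 uses chart row ((2-1) mod 5)+1 = 2. Row 2 is even, so WS.
Chart row 2 tiled across columns 1-12: k p p p k k p p p k k p
Wrong side: read the tiled row from column 12 down to 1 and exchange k with p (leave o, x).
Row 2 as worked: k p p k k k p p k k k p
The 4th stitch worked is k.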